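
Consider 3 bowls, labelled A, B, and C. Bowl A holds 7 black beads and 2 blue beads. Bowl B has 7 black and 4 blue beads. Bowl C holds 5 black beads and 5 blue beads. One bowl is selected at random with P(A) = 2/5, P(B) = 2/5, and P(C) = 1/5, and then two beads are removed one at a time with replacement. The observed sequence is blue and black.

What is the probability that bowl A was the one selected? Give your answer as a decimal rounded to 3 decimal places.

The likelihood of the observed sequence under each hypothesis: P(data | bowl A) = (2/9)(7/9) = 0.17284; P(data | bowl B) = (4/11)(7/11) = 0.2314; P(data | bowl C) = (5/10)(5/10) = 0.25.
Weighting by the prior gives 2/5 · 0.17284 = 0.069136, 2/5 · 0.2314 = 0.092562, 1/5 · 0.25 = 0.05; these sum to 0.2117.
Therefore the posterior P(bowl A | data) = (0.069136) / (0.2117) = 0.32658.

0.327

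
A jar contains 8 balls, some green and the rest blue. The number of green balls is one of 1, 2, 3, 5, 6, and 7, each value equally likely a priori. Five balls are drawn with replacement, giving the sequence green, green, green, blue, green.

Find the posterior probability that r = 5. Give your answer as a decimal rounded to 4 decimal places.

0.2542

Compute the likelihood of the observed sequence for each case: P(data | r = 1) = (1/8)(1/8)(1/8)(7/8)(1/8) = 0.00021362; P(data | r = 2) = (2/8)(2/8)(2/8)(6/8)(2/8) = 0.0029297; P(data | r = 3) = (3/8)(3/8)(3/8)(5/8)(3/8) = 0.01236; P(data | r = 5) = (5/8)(5/8)(5/8)(3/8)(5/8) = 0.05722; P(data | r = 6) = (6/8)(6/8)(6/8)(2/8)(6/8) = 0.079102; P(data | r = 7) = (7/8)(7/8)(7/8)(1/8)(7/8) = 0.073273.
Multiplying each by its prior: 1/6 · 0.00021362 = 3.5604e-05, 1/6 · 0.0029297 = 0.00048828, 1/6 · 0.01236 = 0.0020599, 1/6 · 0.05722 = 0.0095367, 1/6 · 0.079102 = 0.013184, 1/6 · 0.073273 = 0.012212; with total 0.037516.
Hence P(r = 5 | data) = (0.0095367) / (0.037516) = 0.2542.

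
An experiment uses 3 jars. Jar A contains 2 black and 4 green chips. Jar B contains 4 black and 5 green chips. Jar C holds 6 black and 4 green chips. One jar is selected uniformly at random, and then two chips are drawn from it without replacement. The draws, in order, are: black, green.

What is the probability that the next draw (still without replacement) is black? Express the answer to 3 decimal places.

0.434

For each hypothesis, P(data | H) works out to: P(data | jar A) = (2/6)(4/5) = 4/15; P(data | jar B) = (4/9)(5/8) = 5/18; P(data | jar C) = (6/10)(4/9) = 4/15.
Multiplying each by its prior: 1/3 · 4/15 = 4/45, 1/3 · 5/18 = 5/54, 1/3 · 4/15 = 4/45; with total 73/270.
Normalising, the posterior is P(jar A | data) = 24/73, P(jar B | data) = 25/73, P(jar C | data) = 24/73.
The predictive probability is P(black next | data) = (1/4)(24/73) + (3/7)(25/73) + (5/8)(24/73) = 222/511.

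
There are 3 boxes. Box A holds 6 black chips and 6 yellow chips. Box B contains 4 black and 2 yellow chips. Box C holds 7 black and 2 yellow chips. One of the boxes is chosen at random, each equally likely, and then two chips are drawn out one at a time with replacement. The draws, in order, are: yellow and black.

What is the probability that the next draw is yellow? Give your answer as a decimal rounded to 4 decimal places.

Under each hypothesis, the probability of the observed sequence is: P(data | box A) = (6/12)(6/12) = 1/4; P(data | box B) = (2/6)(4/6) = 2/9; P(data | box C) = (2/9)(7/9) = 14/81.
The prior-weighted likelihoods are 1/3 · 1/4 = 1/12, 1/3 · 2/9 = 2/27, 1/3 · 14/81 = 14/243; these sum to 209/972.
Dividing through by the total gives posterior P(box A | data) = 0.38756, P(box B | data) = 0.3445, P(box C | data) = 0.26794.
So P(yellow next | data) = Σ P(yellow next | H) P(H | data) = (1/2)(0.38756) + (1/3)(0.3445) + (2/9)(0.26794) = 0.36816.

0.3682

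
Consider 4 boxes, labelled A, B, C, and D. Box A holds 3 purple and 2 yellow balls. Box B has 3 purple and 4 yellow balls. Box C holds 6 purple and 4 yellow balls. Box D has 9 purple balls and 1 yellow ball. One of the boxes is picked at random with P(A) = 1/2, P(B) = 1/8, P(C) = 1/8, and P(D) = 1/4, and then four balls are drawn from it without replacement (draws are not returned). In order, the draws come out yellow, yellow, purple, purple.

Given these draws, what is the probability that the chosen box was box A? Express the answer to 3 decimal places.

Under each hypothesis, the probability of the observed sequence is: P(data | box A) = (2/5)(1/4)(3/3)(2/2) = 1/10; P(data | box B) = (4/7)(3/6)(3/5)(2/4) = 3/35; P(data | box C) = (4/10)(3/9)(6/8)(5/7) = 1/14; P(data | box D) = (1/10)(0/9) = 0.
The prior-weighted likelihoods are 1/2 · 1/10 = 1/20, 1/8 · 3/35 = 3/280, 1/8 · 1/14 = 1/112, 1/4 · 0 = 0; with total 39/560.
So P(box A | data) = (1/20) / (39/560) = 28/39.

0.718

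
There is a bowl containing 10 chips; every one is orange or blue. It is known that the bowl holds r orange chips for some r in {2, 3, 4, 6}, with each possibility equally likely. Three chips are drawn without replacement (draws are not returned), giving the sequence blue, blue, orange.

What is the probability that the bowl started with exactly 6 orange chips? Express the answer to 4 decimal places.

0.1674

The likelihood of the observed sequence under each hypothesis: P(data | r = 2) = (8/10)(7/9)(2/8) = 7/45; P(data | r = 3) = (7/10)(6/9)(3/8) = 7/40; P(data | r = 4) = (6/10)(5/9)(4/8) = 1/6; P(data | r = 6) = (4/10)(3/9)(6/8) = 1/10.
The prior-weighted likelihoods are 1/4 · 7/45 = 7/180, 1/4 · 7/40 = 7/160, 1/4 · 1/6 = 1/24, 1/4 · 1/10 = 1/40; with total 43/288.
Therefore the posterior P(r = 6 | data) = (1/40) / (43/288) = 36/215.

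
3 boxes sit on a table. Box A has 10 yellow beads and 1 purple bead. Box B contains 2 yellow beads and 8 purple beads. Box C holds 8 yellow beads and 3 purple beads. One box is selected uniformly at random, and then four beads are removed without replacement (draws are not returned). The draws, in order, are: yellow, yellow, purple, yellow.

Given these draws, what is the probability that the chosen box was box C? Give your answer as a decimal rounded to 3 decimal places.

0.583

The likelihood of the observed sequence under each hypothesis: P(data | box A) = (10/11)(9/10)(1/9)(8/8) = 1/11; P(data | box B) = (2/10)(1/9)(8/8)(0/7) = 0; P(data | box C) = (8/11)(7/10)(3/9)(6/8) = 7/55.
The prior-weighted likelihoods are 1/3 · 1/11 = 1/33, 1/3 · 0 = 0, 1/3 · 7/55 = 7/165; summing to 4/55.
So P(box C | data) = (7/165) / (4/55) = 7/12.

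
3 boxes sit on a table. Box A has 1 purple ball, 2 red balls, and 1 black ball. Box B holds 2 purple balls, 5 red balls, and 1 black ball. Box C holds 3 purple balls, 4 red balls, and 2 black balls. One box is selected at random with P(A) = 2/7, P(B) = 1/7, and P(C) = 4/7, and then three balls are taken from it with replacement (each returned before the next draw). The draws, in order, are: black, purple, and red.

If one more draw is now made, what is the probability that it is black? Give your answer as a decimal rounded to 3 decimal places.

0.221

For each hypothesis, P(data | H) works out to: P(data | box A) = (1/4)(1/4)(2/4) = 0.03125; P(data | box B) = (1/8)(2/8)(5/8) = 0.019531; P(data | box C) = (2/9)(3/9)(4/9) = 0.032922.
Weighting by the prior gives 2/7 · 0.03125 = 0.0089286, 1/7 · 0.019531 = 0.0027902, 4/7 · 0.032922 = 0.018812; summing to 0.030531.
Dividing through by the total gives posterior P(box A | data) = 0.29244, P(box B | data) = 0.091388, P(box C | data) = 0.61617.
Averaging over the posterior, P(black next | data) = (1/4)(0.29244) + (1/8)(0.091388) + (2/9)(0.61617) = 0.22146.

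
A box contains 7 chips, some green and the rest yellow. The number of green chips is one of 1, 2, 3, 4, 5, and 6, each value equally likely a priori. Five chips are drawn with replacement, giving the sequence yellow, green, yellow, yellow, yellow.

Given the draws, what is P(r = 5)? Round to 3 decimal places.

0.021

For each hypothesis, P(data | H) works out to: P(data | r = 1) = (6/7)(1/7)(6/7)(6/7)(6/7) = 0.077111; P(data | r = 2) = (5/7)(2/7)(5/7)(5/7)(5/7) = 0.074374; P(data | r = 3) = (4/7)(3/7)(4/7)(4/7)(4/7) = 0.045695; P(data | r = 4) = (3/7)(4/7)(3/7)(3/7)(3/7) = 0.019278; P(data | r = 5) = (2/7)(5/7)(2/7)(2/7)(2/7) = 0.0047599; P(data | r = 6) = (1/7)(6/7)(1/7)(1/7)(1/7) = 0.00035699.
The prior-weighted likelihoods are 1/6 · 0.077111 = 0.012852, 1/6 · 0.074374 = 0.012396, 1/6 · 0.045695 = 0.0076159, 1/6 · 0.019278 = 0.0032129, 1/6 · 0.0047599 = 0.00079332, 1/6 · 0.00035699 = 5.9499e-05; summing to 0.036929.
Therefore the posterior P(r = 5 | data) = (0.00079332) / (0.036929) = 0.021482.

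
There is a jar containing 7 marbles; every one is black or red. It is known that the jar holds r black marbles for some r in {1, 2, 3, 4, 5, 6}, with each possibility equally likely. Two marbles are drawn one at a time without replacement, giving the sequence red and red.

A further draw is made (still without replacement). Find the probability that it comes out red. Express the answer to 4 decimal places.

The likelihood of the observed sequence under each hypothesis: P(data | r = 1) = (6/7)(5/6) = 5/7; P(data | r = 2) = (5/7)(4/6) = 10/21; P(data | r = 3) = (4/7)(3/6) = 2/7; P(data | r = 4) = (3/7)(2/6) = 1/7; P(data | r = 5) = (2/7)(1/6) = 1/21; P(data | r = 6) = (1/7)(0/6) = 0.
Weighting by the prior gives 1/6 · 5/7 = 5/42, 1/6 · 10/21 = 5/63, 1/6 · 2/7 = 1/21, 1/6 · 1/7 = 1/42, 1/6 · 1/21 = 1/126, 1/6 · 0 = 0; with total 5/18.
The posterior is then P(r = 1 | data) = 3/7, P(r = 2 | data) = 2/7, P(r = 3 | data) = 6/35, P(r = 4 | data) = 3/35, P(r = 5 | data) = 1/35, P(r = 6 | data) = 0.
The predictive probability is P(red next | data) = (4/5)(3/7) + (3/5)(2/7) + (2/5)(6/35) + (1/5)(3/35) + (0)(1/35) = 3/5.

0.6000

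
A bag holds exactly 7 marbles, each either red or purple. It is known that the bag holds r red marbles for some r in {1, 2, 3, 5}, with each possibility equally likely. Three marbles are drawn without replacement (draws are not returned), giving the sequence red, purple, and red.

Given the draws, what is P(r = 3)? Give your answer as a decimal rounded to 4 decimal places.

0.3243

The likelihood of the observed sequence under each hypothesis: P(data | r = 1) = (1/7)(6/6)(0/5) = 0; P(data | r = 2) = (2/7)(5/6)(1/5) = 1/21; P(data | r = 3) = (3/7)(4/6)(2/5) = 4/35; P(data | r = 5) = (5/7)(2/6)(4/5) = 4/21.
The prior-weighted likelihoods are 1/4 · 0 = 0, 1/4 · 1/21 = 1/84, 1/4 · 4/35 = 1/35, 1/4 · 4/21 = 1/21; these sum to 37/420.
Therefore the posterior P(r = 3 | data) = (1/35) / (37/420) = 12/37.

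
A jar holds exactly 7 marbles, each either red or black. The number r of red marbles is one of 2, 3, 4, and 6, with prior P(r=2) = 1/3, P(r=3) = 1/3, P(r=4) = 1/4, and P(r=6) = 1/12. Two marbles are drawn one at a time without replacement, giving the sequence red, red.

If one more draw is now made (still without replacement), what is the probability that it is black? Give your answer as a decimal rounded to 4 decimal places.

For each hypothesis, P(data | H) works out to: P(data | r = 2) = (2/7)(1/6) = 1/21; P(data | r = 3) = (3/7)(2/6) = 1/7; P(data | r = 4) = (4/7)(3/6) = 2/7; P(data | r = 6) = (6/7)(5/6) = 5/7.
Multiplying each by its prior: 1/3 · 1/21 = 1/63, 1/3 · 1/7 = 1/21, 1/4 · 2/7 = 1/14, 1/12 · 5/7 = 5/84; with total 7/36.
Normalising, the posterior is P(r = 2 | data) = 4/49, P(r = 3 | data) = 12/49, P(r = 4 | data) = 18/49, P(r = 6 | data) = 15/49.
The predictive probability is P(black next | data) = (1)(4/49) + (4/5)(12/49) + (3/5)(18/49) + (1/5)(15/49) = 137/245.

0.5592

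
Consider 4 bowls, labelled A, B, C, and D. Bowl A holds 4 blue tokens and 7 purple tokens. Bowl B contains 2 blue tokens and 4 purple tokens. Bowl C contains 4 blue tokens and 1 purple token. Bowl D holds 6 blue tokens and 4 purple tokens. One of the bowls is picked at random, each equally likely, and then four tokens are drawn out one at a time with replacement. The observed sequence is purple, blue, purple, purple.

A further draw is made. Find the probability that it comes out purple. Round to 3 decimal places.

0.599

The likelihood of the observed sequence under each hypothesis: P(data | bowl A) = (7/11)(4/11)(7/11)(7/11) = 0.093709; P(data | bowl B) = (4/6)(2/6)(4/6)(4/6) = 0.098765; P(data | bowl C) = (1/5)(4/5)(1/5)(1/5) = 0.0064; P(data | bowl D) = (4/10)(6/10)(4/10)(4/10) = 0.0384.
The prior-weighted likelihoods are 1/4 · 0.093709 = 0.023427, 1/4 · 0.098765 = 0.024691, 1/4 · 0.0064 = 0.0016, 1/4 · 0.0384 = 0.0096; these sum to 0.059319.
Dividing through by the total gives posterior P(bowl A | data) = 0.39494, P(bowl B | data) = 0.41625, P(bowl C | data) = 0.026973, P(bowl D | data) = 0.16184.
So P(purple next | data) = Σ P(purple next | H) P(H | data) = (7/11)(0.39494) + (2/3)(0.41625) + (1/5)(0.026973) + (2/5)(0.16184) = 0.59895.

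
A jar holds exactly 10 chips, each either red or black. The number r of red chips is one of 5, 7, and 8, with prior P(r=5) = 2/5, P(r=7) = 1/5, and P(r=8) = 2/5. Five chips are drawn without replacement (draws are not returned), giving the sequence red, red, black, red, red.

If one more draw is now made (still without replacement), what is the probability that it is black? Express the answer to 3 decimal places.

0.317

Under each hypothesis, the probability of the observed sequence is: P(data | r = 5) = (5/10)(4/9)(5/8)(3/7)(2/6) = 5/252; P(data | r = 7) = (7/10)(6/9)(3/8)(5/7)(4/6) = 1/12; P(data | r = 8) = (8/10)(7/9)(2/8)(6/7)(5/6) = 1/9.
The prior-weighted likelihoods are 2/5 · 5/252 = 1/126, 1/5 · 1/12 = 1/60, 2/5 · 1/9 = 2/45; these sum to 29/420.
The posterior is then P(r = 5 | data) = 10/87, P(r = 7 | data) = 7/29, P(r = 8 | data) = 56/87.
Averaging over the posterior, P(black next | data) = (4/5)(10/87) + (2/5)(7/29) + (1/5)(56/87) = 46/145.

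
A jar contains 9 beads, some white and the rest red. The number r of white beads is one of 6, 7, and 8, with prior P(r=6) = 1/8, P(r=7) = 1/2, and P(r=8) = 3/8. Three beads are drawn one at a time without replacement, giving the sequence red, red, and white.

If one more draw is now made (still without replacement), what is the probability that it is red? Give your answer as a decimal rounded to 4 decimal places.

The likelihood of the observed sequence under each hypothesis: P(data | r = 6) = (3/9)(2/8)(6/7) = 0.071429; P(data | r = 7) = (2/9)(1/8)(7/7) = 0.027778; P(data | r = 8) = (1/9)(0/8) = 0.
The prior-weighted likelihoods are 1/8 · 0.071429 = 0.0089286, 1/2 · 0.027778 = 0.013889, 3/8 · 0 = 0; these sum to 0.022817.
Dividing through by the total gives posterior P(r = 6 | data) = 0.3913, P(r = 7 | data) = 0.6087, P(r = 8 | data) = 0.
The predictive probability is P(red next | data) = (1/6)(0.3913) + (0)(0.6087) = 0.065217.

0.0652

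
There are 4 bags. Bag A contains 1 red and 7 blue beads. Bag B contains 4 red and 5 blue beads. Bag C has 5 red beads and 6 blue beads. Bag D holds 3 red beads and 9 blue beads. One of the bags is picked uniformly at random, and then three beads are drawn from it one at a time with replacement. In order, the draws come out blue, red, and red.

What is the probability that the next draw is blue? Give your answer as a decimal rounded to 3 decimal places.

Under each hypothesis, the probability of the observed sequence is: P(data | bag A) = (7/8)(1/8)(1/8) = 0.013672; P(data | bag B) = (5/9)(4/9)(4/9) = 0.10974; P(data | bag C) = (6/11)(5/11)(5/11) = 0.1127; P(data | bag D) = (9/12)(3/12)(3/12) = 0.046875.
The prior-weighted likelihoods are 1/4 · 0.013672 = 0.003418, 1/4 · 0.10974 = 0.027435, 1/4 · 0.1127 = 0.028174, 1/4 · 0.046875 = 0.011719; these sum to 0.070746.
Dividing through by the total gives posterior P(bag A | data) = 0.048313, P(bag B | data) = 0.38779, P(bag C | data) = 0.39825, P(bag D | data) = 0.16565.
So P(blue next | data) = Σ P(blue next | H) P(H | data) = (7/8)(0.048313) + (5/9)(0.38779) + (6/11)(0.39825) + (3/4)(0.16565) = 0.59918.

0.599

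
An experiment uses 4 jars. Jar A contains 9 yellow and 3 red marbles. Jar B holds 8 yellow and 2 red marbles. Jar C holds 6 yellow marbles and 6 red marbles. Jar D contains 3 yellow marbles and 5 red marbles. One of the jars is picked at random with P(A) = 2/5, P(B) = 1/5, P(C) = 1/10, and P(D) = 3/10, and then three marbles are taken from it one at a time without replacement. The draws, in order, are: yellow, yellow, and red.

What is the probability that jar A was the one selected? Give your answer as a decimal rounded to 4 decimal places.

0.4778

For each hypothesis, P(data | H) works out to: P(data | jar A) = (9/12)(8/11)(3/10) = 0.16364; P(data | jar B) = (8/10)(7/9)(2/8) = 0.15556; P(data | jar C) = (6/12)(5/11)(6/10) = 0.13636; P(data | jar D) = (3/8)(2/7)(5/6) = 0.089286.
The prior-weighted likelihoods are 2/5 · 0.16364 = 0.065455, 1/5 · 0.15556 = 0.031111, 1/10 · 0.13636 = 0.013636, 3/10 · 0.089286 = 0.026786; these sum to 0.13699.
Hence P(jar A | data) = (0.065455) / (0.13699) = 0.47781.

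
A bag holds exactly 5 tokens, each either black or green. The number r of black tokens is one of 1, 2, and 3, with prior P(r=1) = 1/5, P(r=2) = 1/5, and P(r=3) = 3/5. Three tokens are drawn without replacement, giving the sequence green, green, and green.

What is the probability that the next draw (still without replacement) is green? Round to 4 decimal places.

0.4000

For each hypothesis, P(data | H) works out to: P(data | r = 1) = (4/5)(3/4)(2/3) = 2/5; P(data | r = 2) = (3/5)(2/4)(1/3) = 1/10; P(data | r = 3) = (2/5)(1/4)(0/3) = 0.
Weighting by the prior gives 1/5 · 2/5 = 2/25, 1/5 · 1/10 = 1/50, 3/5 · 0 = 0; with total 1/10.
The posterior is then P(r = 1 | data) = 4/5, P(r = 2 | data) = 1/5, P(r = 3 | data) = 0.
The predictive probability is P(green next | data) = (1/2)(4/5) + (0)(1/5) = 2/5.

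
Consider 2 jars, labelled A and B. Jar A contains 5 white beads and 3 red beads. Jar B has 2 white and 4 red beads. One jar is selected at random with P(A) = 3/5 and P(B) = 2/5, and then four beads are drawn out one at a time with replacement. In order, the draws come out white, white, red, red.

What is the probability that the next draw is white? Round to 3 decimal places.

Compute the likelihood of the observed sequence for each case: P(data | jar A) = (5/8)(5/8)(3/8)(3/8) = 0.054932; P(data | jar B) = (2/6)(2/6)(4/6)(4/6) = 0.049383.
Weighting by the prior gives 3/5 · 0.054932 = 0.032959, 2/5 · 0.049383 = 0.019753; summing to 0.052712.
The posterior is then P(jar A | data) = 0.62526, P(jar B | data) = 0.37474.
Averaging over the posterior, P(white next | data) = (5/8)(0.62526) + (1/3)(0.37474) = 0.5157.

0.516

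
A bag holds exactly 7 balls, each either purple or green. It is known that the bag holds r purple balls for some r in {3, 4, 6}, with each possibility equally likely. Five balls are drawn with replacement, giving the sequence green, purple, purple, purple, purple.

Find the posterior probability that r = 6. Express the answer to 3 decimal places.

For each hypothesis, P(data | H) works out to: P(data | r = 3) = (4/7)(3/7)(3/7)(3/7)(3/7) = 0.019278; P(data | r = 4) = (3/7)(4/7)(4/7)(4/7)(4/7) = 0.045695; P(data | r = 6) = (1/7)(6/7)(6/7)(6/7)(6/7) = 0.077111.
The prior-weighted likelihoods are 1/3 · 0.019278 = 0.0064259, 1/3 · 0.045695 = 0.015232, 1/3 · 0.077111 = 0.025704; with total 0.047361.
Hence P(r = 6 | data) = (0.025704) / (0.047361) = 0.54271.

0.543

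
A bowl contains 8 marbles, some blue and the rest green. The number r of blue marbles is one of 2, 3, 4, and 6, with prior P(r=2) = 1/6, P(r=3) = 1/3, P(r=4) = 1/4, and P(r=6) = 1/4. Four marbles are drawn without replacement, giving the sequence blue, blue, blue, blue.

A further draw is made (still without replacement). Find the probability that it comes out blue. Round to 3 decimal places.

0.469

Under each hypothesis, the probability of the observed sequence is: P(data | r = 2) = (2/8)(1/7)(0/6) = 0; P(data | r = 3) = (3/8)(2/7)(1/6)(0/5) = 0; P(data | r = 4) = (4/8)(3/7)(2/6)(1/5) = 1/70; P(data | r = 6) = (6/8)(5/7)(4/6)(3/5) = 3/14.
Multiplying each by its prior: 1/6 · 0 = 0, 1/3 · 0 = 0, 1/4 · 1/70 = 1/280, 1/4 · 3/14 = 3/56; summing to 2/35.
Normalising, the posterior is P(r = 2 | data) = 0, P(r = 3 | data) = 0, P(r = 4 | data) = 1/16, P(r = 6 | data) = 15/16.
Averaging over the posterior, P(blue next | data) = (0)(1/16) + (1/2)(15/16) = 15/32.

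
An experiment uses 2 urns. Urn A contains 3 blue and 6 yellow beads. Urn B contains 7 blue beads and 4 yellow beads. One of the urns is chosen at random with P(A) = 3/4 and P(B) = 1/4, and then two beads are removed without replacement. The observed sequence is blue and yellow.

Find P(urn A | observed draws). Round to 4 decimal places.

0.7466

The likelihood of the observed sequence under each hypothesis: P(data | urn A) = (3/9)(6/8) = 1/4; P(data | urn B) = (7/11)(4/10) = 14/55.
The prior-weighted likelihoods are 3/4 · 1/4 = 3/16, 1/4 · 14/55 = 7/110; with total 221/880.
Hence P(urn A | data) = (3/16) / (221/880) = 165/221.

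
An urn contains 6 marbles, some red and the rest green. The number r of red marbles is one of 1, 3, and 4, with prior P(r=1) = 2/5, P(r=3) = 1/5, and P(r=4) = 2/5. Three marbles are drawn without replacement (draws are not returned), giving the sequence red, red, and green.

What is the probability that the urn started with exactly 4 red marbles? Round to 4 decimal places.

0.7273

Compute the likelihood of the observed sequence for each case: P(data | r = 1) = (1/6)(0/5) = 0; P(data | r = 3) = (3/6)(2/5)(3/4) = 3/20; P(data | r = 4) = (4/6)(3/5)(2/4) = 1/5.
The prior-weighted likelihoods are 2/5 · 0 = 0, 1/5 · 3/20 = 3/100, 2/5 · 1/5 = 2/25; summing to 11/100.
So P(r = 4 | data) = (2/25) / (11/100) = 8/11.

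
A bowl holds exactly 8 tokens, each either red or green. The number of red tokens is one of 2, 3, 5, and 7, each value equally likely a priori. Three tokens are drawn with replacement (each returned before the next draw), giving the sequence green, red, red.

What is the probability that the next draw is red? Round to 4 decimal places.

0.5835

For each hypothesis, P(data | H) works out to: P(data | r = 2) = (6/8)(2/8)(2/8) = 0.046875; P(data | r = 3) = (5/8)(3/8)(3/8) = 0.087891; P(data | r = 5) = (3/8)(5/8)(5/8) = 0.14648; P(data | r = 7) = (1/8)(7/8)(7/8) = 0.095703.
Multiplying each by its prior: 1/4 · 0.046875 = 0.011719, 1/4 · 0.087891 = 0.021973, 1/4 · 0.14648 = 0.036621, 1/4 · 0.095703 = 0.023926; these sum to 0.094238.
The posterior is then P(r = 2 | data) = 0.12435, P(r = 3 | data) = 0.23316, P(r = 5 | data) = 0.3886, P(r = 7 | data) = 0.25389.
Averaging over the posterior, P(red next | data) = (1/4)(0.12435) + (3/8)(0.23316) + (5/8)(0.3886) + (7/8)(0.25389) = 0.58355.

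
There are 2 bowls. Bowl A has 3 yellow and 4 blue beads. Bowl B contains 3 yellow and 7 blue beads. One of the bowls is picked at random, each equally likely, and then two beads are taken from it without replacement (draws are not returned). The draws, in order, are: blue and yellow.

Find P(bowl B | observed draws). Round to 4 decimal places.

0.4495

The likelihood of the observed sequence under each hypothesis: P(data | bowl A) = (4/7)(3/6) = 2/7; P(data | bowl B) = (7/10)(3/9) = 7/30.
The prior-weighted likelihoods are 1/2 · 2/7 = 1/7, 1/2 · 7/30 = 7/60; with total 109/420.
By Bayes' rule, P(bowl B | data) = (7/60) / (109/420) = 49/109.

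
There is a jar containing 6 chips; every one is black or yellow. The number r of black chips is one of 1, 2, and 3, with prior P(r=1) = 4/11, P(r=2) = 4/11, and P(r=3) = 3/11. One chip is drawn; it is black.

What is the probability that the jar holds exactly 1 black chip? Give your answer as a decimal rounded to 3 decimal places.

Compute the likelihood of this draw for each case: P(data | r = 1) = (1/6) = 1/6; P(data | r = 2) = (2/6) = 1/3; P(data | r = 3) = (3/6) = 1/2.
Multiplying each by its prior: 4/11 · 1/6 = 2/33, 4/11 · 1/3 = 4/33, 3/11 · 1/2 = 3/22; summing to 7/22.
By Bayes' rule, P(r = 1 | data) = (2/33) / (7/22) = 4/21.

0.190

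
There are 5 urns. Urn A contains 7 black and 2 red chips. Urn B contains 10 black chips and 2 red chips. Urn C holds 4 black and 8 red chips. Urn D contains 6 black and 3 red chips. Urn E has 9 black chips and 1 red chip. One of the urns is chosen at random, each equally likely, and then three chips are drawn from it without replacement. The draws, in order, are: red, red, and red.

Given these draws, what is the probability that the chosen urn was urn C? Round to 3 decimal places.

0.955

The likelihood of the observed sequence under each hypothesis: P(data | urn A) = (2/9)(1/8)(0/7) = 0; P(data | urn B) = (2/12)(1/11)(0/10) = 0; P(data | urn C) = (8/12)(7/11)(6/10) = 0.25455; P(data | urn D) = (3/9)(2/8)(1/7) = 0.011905; P(data | urn E) = (1/10)(0/9) = 0.
The prior-weighted likelihoods are 1/5 · 0 = 0, 1/5 · 0 = 0, 1/5 · 0.25455 = 0.050909, 1/5 · 0.011905 = 0.002381, 1/5 · 0 = 0; these sum to 0.05329.
By Bayes' rule, P(urn C | data) = (0.050909) / (0.05329) = 0.95532.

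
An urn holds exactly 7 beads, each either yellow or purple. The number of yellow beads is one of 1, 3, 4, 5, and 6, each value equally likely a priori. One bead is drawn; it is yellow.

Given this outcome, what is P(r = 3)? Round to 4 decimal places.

0.1579

The likelihood of this draw under each hypothesis: P(data | r = 1) = (1/7) = 1/7; P(data | r = 3) = (3/7) = 3/7; P(data | r = 4) = (4/7) = 4/7; P(data | r = 5) = (5/7) = 5/7; P(data | r = 6) = (6/7) = 6/7.
Multiplying each by its prior: 1/5 · 1/7 = 1/35, 1/5 · 3/7 = 3/35, 1/5 · 4/7 = 4/35, 1/5 · 5/7 = 1/7, 1/5 · 6/7 = 6/35; these sum to 19/35.
So P(r = 3 | data) = (3/35) / (19/35) = 3/19.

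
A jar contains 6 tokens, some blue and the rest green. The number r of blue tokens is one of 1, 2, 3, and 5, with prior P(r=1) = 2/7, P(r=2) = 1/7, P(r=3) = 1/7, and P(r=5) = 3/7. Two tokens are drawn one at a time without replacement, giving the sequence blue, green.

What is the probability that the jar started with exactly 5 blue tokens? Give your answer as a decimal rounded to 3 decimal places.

0.357

For each hypothesis, P(data | H) works out to: P(data | r = 1) = (1/6)(5/5) = 1/6; P(data | r = 2) = (2/6)(4/5) = 4/15; P(data | r = 3) = (3/6)(3/5) = 3/10; P(data | r = 5) = (5/6)(1/5) = 1/6.
Multiplying each by its prior: 2/7 · 1/6 = 1/21, 1/7 · 4/15 = 4/105, 1/7 · 3/10 = 3/70, 3/7 · 1/6 = 1/14; these sum to 1/5.
By Bayes' rule, P(r = 5 | data) = (1/14) / (1/5) = 5/14.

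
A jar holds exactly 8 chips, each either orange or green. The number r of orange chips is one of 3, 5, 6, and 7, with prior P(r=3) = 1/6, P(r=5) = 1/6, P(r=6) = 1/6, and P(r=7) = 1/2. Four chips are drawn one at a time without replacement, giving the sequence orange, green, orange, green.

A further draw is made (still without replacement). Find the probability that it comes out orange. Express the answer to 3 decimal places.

For each hypothesis, P(data | H) works out to: P(data | r = 3) = (3/8)(5/7)(2/6)(4/5) = 1/14; P(data | r = 5) = (5/8)(3/7)(4/6)(2/5) = 1/14; P(data | r = 6) = (6/8)(2/7)(5/6)(1/5) = 1/28; P(data | r = 7) = (7/8)(1/7)(6/6)(0/5) = 0.
Multiplying each by its prior: 1/6 · 1/14 = 1/84, 1/6 · 1/14 = 1/84, 1/6 · 1/28 = 1/168, 1/2 · 0 = 0; these sum to 5/168.
The posterior is then P(r = 3 | data) = 2/5, P(r = 5 | data) = 2/5, P(r = 6 | data) = 1/5, P(r = 7 | data) = 0.
So P(orange next | data) = Σ P(orange next | H) P(H | data) = (1/4)(2/5) + (3/4)(2/5) + (1)(1/5) = 3/5.

0.600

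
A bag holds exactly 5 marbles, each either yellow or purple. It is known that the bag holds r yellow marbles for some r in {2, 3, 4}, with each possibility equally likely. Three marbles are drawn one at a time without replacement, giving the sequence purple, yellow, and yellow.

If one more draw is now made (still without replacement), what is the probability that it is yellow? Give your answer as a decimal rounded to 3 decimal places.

Compute the likelihood of the observed sequence for each case: P(data | r = 2) = (3/5)(2/4)(1/3) = 1/10; P(data | r = 3) = (2/5)(3/4)(2/3) = 1/5; P(data | r = 4) = (1/5)(4/4)(3/3) = 1/5.
The prior-weighted likelihoods are 1/3 · 1/10 = 1/30, 1/3 · 1/5 = 1/15, 1/3 · 1/5 = 1/15; summing to 1/6.
Dividing through by the total gives posterior P(r = 2 | data) = 1/5, P(r = 3 | data) = 2/5, P(r = 4 | data) = 2/5.
Averaging over the posterior, P(yellow next | data) = (0)(1/5) + (1/2)(2/5) + (1)(2/5) = 3/5.

0.600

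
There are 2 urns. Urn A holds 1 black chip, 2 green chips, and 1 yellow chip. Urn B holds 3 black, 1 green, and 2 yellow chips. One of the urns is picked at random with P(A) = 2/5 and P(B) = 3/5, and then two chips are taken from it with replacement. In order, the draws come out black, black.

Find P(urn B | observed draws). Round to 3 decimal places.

The likelihood of the observed sequence under each hypothesis: P(data | urn A) = (1/4)(1/4) = 1/16; P(data | urn B) = (3/6)(3/6) = 1/4.
The prior-weighted likelihoods are 2/5 · 1/16 = 1/40, 3/5 · 1/4 = 3/20; with total 7/40.
By Bayes' rule, P(urn B | data) = (3/20) / (7/40) = 6/7.

0.857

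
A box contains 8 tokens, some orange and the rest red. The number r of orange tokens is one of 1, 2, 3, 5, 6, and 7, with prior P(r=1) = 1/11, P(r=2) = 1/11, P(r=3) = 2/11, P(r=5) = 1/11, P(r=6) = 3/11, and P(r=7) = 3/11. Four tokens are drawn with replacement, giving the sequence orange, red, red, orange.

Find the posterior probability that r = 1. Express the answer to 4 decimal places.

For each hypothesis, P(data | H) works out to: P(data | r = 1) = (1/8)(7/8)(7/8)(1/8) = 0.011963; P(data | r = 2) = (2/8)(6/8)(6/8)(2/8) = 0.035156; P(data | r = 3) = (3/8)(5/8)(5/8)(3/8) = 0.054932; P(data | r = 5) = (5/8)(3/8)(3/8)(5/8) = 0.054932; P(data | r = 6) = (6/8)(2/8)(2/8)(6/8) = 0.035156; P(data | r = 7) = (7/8)(1/8)(1/8)(7/8) = 0.011963.
Weighting by the prior gives 1/11 · 0.011963 = 0.0010875, 1/11 · 0.035156 = 0.003196, 2/11 · 0.054932 = 0.0099876, 1/11 · 0.054932 = 0.0049938, 3/11 · 0.035156 = 0.0095881, 3/11 · 0.011963 = 0.0032626; with total 0.032116.
By Bayes' rule, P(r = 1 | data) = (0.0010875) / (0.032116) = 0.033863.

0.0339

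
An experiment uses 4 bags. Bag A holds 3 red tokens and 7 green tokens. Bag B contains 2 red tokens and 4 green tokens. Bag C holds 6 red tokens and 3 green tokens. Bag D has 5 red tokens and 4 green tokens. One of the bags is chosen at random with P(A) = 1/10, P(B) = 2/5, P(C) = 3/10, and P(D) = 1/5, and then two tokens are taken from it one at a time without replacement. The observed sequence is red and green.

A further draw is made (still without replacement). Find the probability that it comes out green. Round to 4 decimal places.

Under each hypothesis, the probability of the observed sequence is: P(data | bag A) = (3/10)(7/9) = 0.23333; P(data | bag B) = (2/6)(4/5) = 0.26667; P(data | bag C) = (6/9)(3/8) = 0.25; P(data | bag D) = (5/9)(4/8) = 0.27778.
Weighting by the prior gives 1/10 · 0.23333 = 0.023333, 2/5 · 0.26667 = 0.10667, 3/10 · 0.25 = 0.075, 1/5 · 0.27778 = 0.055556; summing to 0.26056.
The posterior is then P(bag A | data) = 0.089552, P(bag B | data) = 0.40938, P(bag C | data) = 0.28785, P(bag D | data) = 0.21322.
The predictive probability is P(green next | data) = (3/4)(0.089552) + (3/4)(0.40938) + (2/7)(0.28785) + (3/7)(0.21322) = 0.54782.

0.5478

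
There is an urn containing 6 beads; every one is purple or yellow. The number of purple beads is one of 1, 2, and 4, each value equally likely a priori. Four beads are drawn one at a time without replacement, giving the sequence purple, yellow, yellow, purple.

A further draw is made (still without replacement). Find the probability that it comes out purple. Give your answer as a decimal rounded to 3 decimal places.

0.500

Under each hypothesis, the probability of the observed sequence is: P(data | r = 1) = (1/6)(5/5)(4/4)(0/3) = 0; P(data | r = 2) = (2/6)(4/5)(3/4)(1/3) = 1/15; P(data | r = 4) = (4/6)(2/5)(1/4)(3/3) = 1/15.
Weighting by the prior gives 1/3 · 0 = 0, 1/3 · 1/15 = 1/45, 1/3 · 1/15 = 1/45; summing to 2/45.
Normalising, the posterior is P(r = 1 | data) = 0, P(r = 2 | data) = 1/2, P(r = 4 | data) = 1/2.
The predictive probability is P(purple next | data) = (0)(1/2) + (1)(1/2) = 1/2.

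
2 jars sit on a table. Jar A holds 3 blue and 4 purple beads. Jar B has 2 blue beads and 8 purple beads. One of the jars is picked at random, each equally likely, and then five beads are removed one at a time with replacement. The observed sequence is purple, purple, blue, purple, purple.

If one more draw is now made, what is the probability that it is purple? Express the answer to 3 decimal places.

0.718

For each hypothesis, P(data | H) works out to: P(data | jar A) = (4/7)(4/7)(3/7)(4/7)(4/7) = 0.045695; P(data | jar B) = (8/10)(8/10)(2/10)(8/10)(8/10) = 0.08192.
Multiplying each by its prior: 1/2 · 0.045695 = 0.022848, 1/2 · 0.08192 = 0.04096; summing to 0.063808.
Dividing through by the total gives posterior P(jar A | data) = 0.35807, P(jar B | data) = 0.64193.
Averaging over the posterior, P(purple next | data) = (4/7)(0.35807) + (4/5)(0.64193) = 0.71816.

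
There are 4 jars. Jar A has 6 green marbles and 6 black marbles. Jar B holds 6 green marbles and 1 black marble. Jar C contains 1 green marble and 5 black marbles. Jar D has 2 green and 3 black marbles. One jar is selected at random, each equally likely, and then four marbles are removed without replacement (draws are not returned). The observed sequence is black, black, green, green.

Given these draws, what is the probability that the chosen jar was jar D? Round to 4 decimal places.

0.5690

Under each hypothesis, the probability of the observed sequence is: P(data | jar A) = (6/12)(5/11)(6/10)(5/9) = 5/66; P(data | jar B) = (1/7)(0/6) = 0; P(data | jar C) = (5/6)(4/5)(1/4)(0/3) = 0; P(data | jar D) = (3/5)(2/4)(2/3)(1/2) = 1/10.
Weighting by the prior gives 1/4 · 5/66 = 5/264, 1/4 · 0 = 0, 1/4 · 0 = 0, 1/4 · 1/10 = 1/40; with total 29/660.
Hence P(jar D | data) = (1/40) / (29/660) = 33/58.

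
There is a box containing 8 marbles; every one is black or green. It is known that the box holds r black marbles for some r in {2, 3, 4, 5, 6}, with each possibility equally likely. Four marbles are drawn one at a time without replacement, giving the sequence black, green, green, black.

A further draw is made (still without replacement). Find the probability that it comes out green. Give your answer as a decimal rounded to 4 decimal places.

0.5000

Compute the likelihood of the observed sequence for each case: P(data | r = 2) = (2/8)(6/7)(5/6)(1/5) = 1/28; P(data | r = 3) = (3/8)(5/7)(4/6)(2/5) = 1/14; P(data | r = 4) = (4/8)(4/7)(3/6)(3/5) = 3/35; P(data | r = 5) = (5/8)(3/7)(2/6)(4/5) = 1/14; P(data | r = 6) = (6/8)(2/7)(1/6)(5/5) = 1/28.
Multiplying each by its prior: 1/5 · 1/28 = 1/140, 1/5 · 1/14 = 1/70, 1/5 · 3/35 = 3/175, 1/5 · 1/14 = 1/70, 1/5 · 1/28 = 1/140; with total 3/50.
The posterior is then P(r = 2 | data) = 5/42, P(r = 3 | data) = 5/21, P(r = 4 | data) = 2/7, P(r = 5 | data) = 5/21, P(r = 6 | data) = 5/42.
The predictive probability is P(green next | data) = (1)(5/42) + (3/4)(5/21) + (1/2)(2/7) + (1/4)(5/21) + (0)(5/42) = 1/2.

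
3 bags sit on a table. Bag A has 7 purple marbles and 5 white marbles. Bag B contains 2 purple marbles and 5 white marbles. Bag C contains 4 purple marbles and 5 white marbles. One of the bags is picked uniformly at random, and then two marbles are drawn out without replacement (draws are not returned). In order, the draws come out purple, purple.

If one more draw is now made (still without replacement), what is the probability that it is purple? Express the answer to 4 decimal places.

0.3882

Under each hypothesis, the probability of the observed sequence is: P(data | bag A) = (7/12)(6/11) = 7/22; P(data | bag B) = (2/7)(1/6) = 1/21; P(data | bag C) = (4/9)(3/8) = 1/6.
Weighting by the prior gives 1/3 · 7/22 = 7/66, 1/3 · 1/21 = 1/63, 1/3 · 1/6 = 1/18; these sum to 41/231.
The posterior is then P(bag A | data) = 49/82, P(bag B | data) = 11/123, P(bag C | data) = 77/246.
Averaging over the posterior, P(purple next | data) = (1/2)(49/82) + (0)(11/123) + (2/7)(77/246) = 191/492.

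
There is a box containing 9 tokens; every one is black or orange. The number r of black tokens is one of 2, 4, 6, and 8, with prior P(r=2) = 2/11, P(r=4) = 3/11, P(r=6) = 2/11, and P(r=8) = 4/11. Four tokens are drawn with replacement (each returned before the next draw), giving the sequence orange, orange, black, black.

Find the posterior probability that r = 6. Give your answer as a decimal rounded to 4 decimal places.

0.2596

Compute the likelihood of the observed sequence for each case: P(data | r = 2) = (7/9)(7/9)(2/9)(2/9) = 0.029873; P(data | r = 4) = (5/9)(5/9)(4/9)(4/9) = 0.060966; P(data | r = 6) = (3/9)(3/9)(6/9)(6/9) = 0.049383; P(data | r = 8) = (1/9)(1/9)(8/9)(8/9) = 0.0097546.
Weighting by the prior gives 2/11 · 0.029873 = 0.0054315, 3/11 · 0.060966 = 0.016627, 2/11 · 0.049383 = 0.0089787, 4/11 · 0.0097546 = 0.0035471; these sum to 0.034585.
So P(r = 6 | data) = (0.0089787) / (0.034585) = 0.25962.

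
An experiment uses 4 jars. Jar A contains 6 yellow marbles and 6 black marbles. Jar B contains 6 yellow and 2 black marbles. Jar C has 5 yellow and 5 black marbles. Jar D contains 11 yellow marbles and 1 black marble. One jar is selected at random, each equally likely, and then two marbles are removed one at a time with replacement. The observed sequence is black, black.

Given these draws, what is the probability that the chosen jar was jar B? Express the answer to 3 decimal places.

Under each hypothesis, the probability of the observed sequence is: P(data | jar A) = (6/12)(6/12) = 1/4; P(data | jar B) = (2/8)(2/8) = 1/16; P(data | jar C) = (5/10)(5/10) = 1/4; P(data | jar D) = (1/12)(1/12) = 1/144.
Weighting by the prior gives 1/4 · 1/4 = 1/16, 1/4 · 1/16 = 1/64, 1/4 · 1/4 = 1/16, 1/4 · 1/144 = 1/576; these sum to 41/288.
So P(jar B | data) = (1/64) / (41/288) = 9/82.

0.110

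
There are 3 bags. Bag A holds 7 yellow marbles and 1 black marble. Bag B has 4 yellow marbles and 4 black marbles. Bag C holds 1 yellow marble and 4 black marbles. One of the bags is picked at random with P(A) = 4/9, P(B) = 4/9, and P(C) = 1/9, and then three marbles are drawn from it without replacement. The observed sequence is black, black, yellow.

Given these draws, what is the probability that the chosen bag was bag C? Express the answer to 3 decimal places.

0.259

The likelihood of the observed sequence under each hypothesis: P(data | bag A) = (1/8)(0/7) = 0; P(data | bag B) = (4/8)(3/7)(4/6) = 1/7; P(data | bag C) = (4/5)(3/4)(1/3) = 1/5.
The prior-weighted likelihoods are 4/9 · 0 = 0, 4/9 · 1/7 = 4/63, 1/9 · 1/5 = 1/45; with total 3/35.
So P(bag C | data) = (1/45) / (3/35) = 7/27.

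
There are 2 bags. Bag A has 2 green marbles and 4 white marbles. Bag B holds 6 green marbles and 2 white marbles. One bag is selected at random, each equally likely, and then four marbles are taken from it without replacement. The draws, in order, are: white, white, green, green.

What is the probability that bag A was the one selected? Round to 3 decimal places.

0.651

The likelihood of the observed sequence under each hypothesis: P(data | bag A) = (4/6)(3/5)(2/4)(1/3) = 1/15; P(data | bag B) = (2/8)(1/7)(6/6)(5/5) = 1/28.
The prior-weighted likelihoods are 1/2 · 1/15 = 1/30, 1/2 · 1/28 = 1/56; with total 43/840.
So P(bag A | data) = (1/30) / (43/840) = 28/43.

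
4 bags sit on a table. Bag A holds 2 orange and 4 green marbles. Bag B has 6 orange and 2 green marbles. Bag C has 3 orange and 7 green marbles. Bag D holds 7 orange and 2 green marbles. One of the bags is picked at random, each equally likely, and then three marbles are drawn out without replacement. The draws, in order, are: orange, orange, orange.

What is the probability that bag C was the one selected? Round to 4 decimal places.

For each hypothesis, P(data | H) works out to: P(data | bag A) = (2/6)(1/5)(0/4) = 0; P(data | bag B) = (6/8)(5/7)(4/6) = 0.35714; P(data | bag C) = (3/10)(2/9)(1/8) = 0.0083333; P(data | bag D) = (7/9)(6/8)(5/7) = 0.41667.
The prior-weighted likelihoods are 1/4 · 0 = 0, 1/4 · 0.35714 = 0.089286, 1/4 · 0.0083333 = 0.0020833, 1/4 · 0.41667 = 0.10417; with total 0.19554.
So P(bag C | data) = (0.0020833) / (0.19554) = 0.010654.

0.0107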